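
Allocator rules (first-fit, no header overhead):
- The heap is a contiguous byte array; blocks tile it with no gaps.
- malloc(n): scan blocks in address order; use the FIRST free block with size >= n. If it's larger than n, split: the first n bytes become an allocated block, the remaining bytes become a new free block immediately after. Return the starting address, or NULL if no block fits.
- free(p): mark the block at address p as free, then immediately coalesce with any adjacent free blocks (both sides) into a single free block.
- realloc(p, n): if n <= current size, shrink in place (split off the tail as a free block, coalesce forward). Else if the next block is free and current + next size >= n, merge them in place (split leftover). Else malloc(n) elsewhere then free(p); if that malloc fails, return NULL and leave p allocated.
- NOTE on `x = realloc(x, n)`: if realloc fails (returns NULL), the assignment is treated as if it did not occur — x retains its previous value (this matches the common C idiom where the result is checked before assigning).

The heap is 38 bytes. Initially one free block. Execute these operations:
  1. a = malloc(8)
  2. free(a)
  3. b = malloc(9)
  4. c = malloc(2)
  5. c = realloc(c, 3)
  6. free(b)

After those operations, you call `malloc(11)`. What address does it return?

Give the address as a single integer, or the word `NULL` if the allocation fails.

Op 1: a = malloc(8) -> a = 0; heap: [0-7 ALLOC][8-37 FREE]
Op 2: free(a) -> (freed a); heap: [0-37 FREE]
Op 3: b = malloc(9) -> b = 0; heap: [0-8 ALLOC][9-37 FREE]
Op 4: c = malloc(2) -> c = 9; heap: [0-8 ALLOC][9-10 ALLOC][11-37 FREE]
Op 5: c = realloc(c, 3) -> c = 9; heap: [0-8 ALLOC][9-11 ALLOC][12-37 FREE]
Op 6: free(b) -> (freed b); heap: [0-8 FREE][9-11 ALLOC][12-37 FREE]
malloc(11): first-fit scan over [0-8 FREE][9-11 ALLOC][12-37 FREE] -> 12

Answer: 12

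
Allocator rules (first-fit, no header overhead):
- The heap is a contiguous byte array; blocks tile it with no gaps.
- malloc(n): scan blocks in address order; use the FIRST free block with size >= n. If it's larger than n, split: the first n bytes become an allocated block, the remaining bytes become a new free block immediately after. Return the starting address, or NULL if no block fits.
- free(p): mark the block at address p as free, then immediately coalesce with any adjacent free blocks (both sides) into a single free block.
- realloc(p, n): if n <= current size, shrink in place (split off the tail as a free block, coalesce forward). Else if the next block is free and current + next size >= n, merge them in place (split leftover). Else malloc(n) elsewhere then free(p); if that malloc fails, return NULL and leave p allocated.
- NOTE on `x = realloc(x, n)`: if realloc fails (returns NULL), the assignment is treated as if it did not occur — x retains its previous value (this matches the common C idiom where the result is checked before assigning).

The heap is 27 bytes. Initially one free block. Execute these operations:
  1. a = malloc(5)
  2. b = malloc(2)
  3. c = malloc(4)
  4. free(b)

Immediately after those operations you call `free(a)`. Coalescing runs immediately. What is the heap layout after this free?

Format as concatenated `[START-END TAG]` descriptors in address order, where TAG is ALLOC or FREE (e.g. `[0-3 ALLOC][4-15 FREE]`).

Op 1: a = malloc(5) -> a = 0; heap: [0-4 ALLOC][5-26 FREE]
Op 2: b = malloc(2) -> b = 5; heap: [0-4 ALLOC][5-6 ALLOC][7-26 FREE]
Op 3: c = malloc(4) -> c = 7; heap: [0-4 ALLOC][5-6 ALLOC][7-10 ALLOC][11-26 FREE]
Op 4: free(b) -> (freed b); heap: [0-4 ALLOC][5-6 FREE][7-10 ALLOC][11-26 FREE]
free(a): a = 0 -> block [0-4 ALLOC]; mark free, coalesce with adjacent free neighbors -> [0-6 FREE][7-10 ALLOC][11-26 FREE]

Answer: [0-6 FREE][7-10 ALLOC][11-26 FREE]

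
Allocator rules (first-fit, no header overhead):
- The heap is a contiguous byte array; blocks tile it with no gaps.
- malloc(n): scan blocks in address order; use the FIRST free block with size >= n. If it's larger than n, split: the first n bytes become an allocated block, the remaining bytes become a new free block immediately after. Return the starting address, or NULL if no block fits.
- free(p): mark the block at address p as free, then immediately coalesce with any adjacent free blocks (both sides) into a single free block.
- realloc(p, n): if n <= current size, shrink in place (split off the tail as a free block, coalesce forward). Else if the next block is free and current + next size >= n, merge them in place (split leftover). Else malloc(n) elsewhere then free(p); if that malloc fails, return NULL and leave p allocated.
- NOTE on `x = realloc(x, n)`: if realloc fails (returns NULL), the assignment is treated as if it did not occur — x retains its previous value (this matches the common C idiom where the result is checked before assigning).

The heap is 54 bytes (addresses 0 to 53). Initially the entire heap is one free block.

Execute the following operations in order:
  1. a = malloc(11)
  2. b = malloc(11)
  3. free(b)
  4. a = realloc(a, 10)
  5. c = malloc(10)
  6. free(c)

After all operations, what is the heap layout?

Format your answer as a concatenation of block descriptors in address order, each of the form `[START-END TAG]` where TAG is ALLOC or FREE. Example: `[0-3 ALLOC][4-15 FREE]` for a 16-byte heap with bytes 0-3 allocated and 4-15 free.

Op 1: a = malloc(11) -> a = 0; heap: [0-10 ALLOC][11-53 FREE]
Op 2: b = malloc(11) -> b = 11; heap: [0-10 ALLOC][11-21 ALLOC][22-53 FREE]
Op 3: free(b) -> (freed b); heap: [0-10 ALLOC][11-53 FREE]
Op 4: a = realloc(a, 10) -> a = 0; heap: [0-9 ALLOC][10-53 FREE]
Op 5: c = malloc(10) -> c = 10; heap: [0-9 ALLOC][10-19 ALLOC][20-53 FREE]
Op 6: free(c) -> (freed c); heap: [0-9 ALLOC][10-53 FREE]

Answer: [0-9 ALLOC][10-53 FREE]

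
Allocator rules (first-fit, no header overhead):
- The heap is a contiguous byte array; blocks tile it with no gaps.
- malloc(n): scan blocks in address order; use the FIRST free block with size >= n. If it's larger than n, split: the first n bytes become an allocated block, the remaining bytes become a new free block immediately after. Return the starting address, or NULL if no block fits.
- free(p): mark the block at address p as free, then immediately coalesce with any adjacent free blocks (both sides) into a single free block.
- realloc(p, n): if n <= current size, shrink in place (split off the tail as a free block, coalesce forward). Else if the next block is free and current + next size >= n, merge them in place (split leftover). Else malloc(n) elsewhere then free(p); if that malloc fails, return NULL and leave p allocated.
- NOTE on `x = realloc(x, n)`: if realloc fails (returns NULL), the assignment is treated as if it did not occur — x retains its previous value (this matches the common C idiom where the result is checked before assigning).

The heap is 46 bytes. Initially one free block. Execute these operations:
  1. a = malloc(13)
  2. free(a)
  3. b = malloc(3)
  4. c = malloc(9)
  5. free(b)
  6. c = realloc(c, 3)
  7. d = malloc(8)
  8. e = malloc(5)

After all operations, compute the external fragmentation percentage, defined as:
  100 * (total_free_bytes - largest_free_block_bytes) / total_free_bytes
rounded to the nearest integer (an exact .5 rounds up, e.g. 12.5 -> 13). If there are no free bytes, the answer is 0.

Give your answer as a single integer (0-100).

Op 1: a = malloc(13) -> a = 0; heap: [0-12 ALLOC][13-45 FREE]
Op 2: free(a) -> (freed a); heap: [0-45 FREE]
Op 3: b = malloc(3) -> b = 0; heap: [0-2 ALLOC][3-45 FREE]
Op 4: c = malloc(9) -> c = 3; heap: [0-2 ALLOC][3-11 ALLOC][12-45 FREE]
Op 5: free(b) -> (freed b); heap: [0-2 FREE][3-11 ALLOC][12-45 FREE]
Op 6: c = realloc(c, 3) -> c = 3; heap: [0-2 FREE][3-5 ALLOC][6-45 FREE]
Op 7: d = malloc(8) -> d = 6; heap: [0-2 FREE][3-5 ALLOC][6-13 ALLOC][14-45 FREE]
Op 8: e = malloc(5) -> e = 14; heap: [0-2 FREE][3-5 ALLOC][6-13 ALLOC][14-18 ALLOC][19-45 FREE]
Free blocks: [3 27] total_free=30 largest=27 -> 100*(30-27)/30 = 300/30 = 10

Answer: 10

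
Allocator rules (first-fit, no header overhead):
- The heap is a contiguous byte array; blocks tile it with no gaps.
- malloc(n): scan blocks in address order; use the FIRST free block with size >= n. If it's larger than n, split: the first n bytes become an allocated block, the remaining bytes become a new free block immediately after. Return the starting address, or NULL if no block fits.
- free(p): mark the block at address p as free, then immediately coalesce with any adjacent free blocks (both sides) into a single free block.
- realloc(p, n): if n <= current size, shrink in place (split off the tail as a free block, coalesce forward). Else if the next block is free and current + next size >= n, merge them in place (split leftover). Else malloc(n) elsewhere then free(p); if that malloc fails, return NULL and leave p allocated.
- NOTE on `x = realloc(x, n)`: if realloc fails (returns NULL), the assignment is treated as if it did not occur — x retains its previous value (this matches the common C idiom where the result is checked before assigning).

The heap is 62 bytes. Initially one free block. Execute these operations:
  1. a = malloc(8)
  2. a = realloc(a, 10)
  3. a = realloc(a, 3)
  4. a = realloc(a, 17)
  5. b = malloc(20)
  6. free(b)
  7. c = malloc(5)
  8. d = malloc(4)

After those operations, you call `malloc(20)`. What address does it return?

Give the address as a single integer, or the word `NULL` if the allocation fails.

Op 1: a = malloc(8) -> a = 0; heap: [0-7 ALLOC][8-61 FREE]
Op 2: a = realloc(a, 10) -> a = 0; heap: [0-9 ALLOC][10-61 FREE]
Op 3: a = realloc(a, 3) -> a = 0; heap: [0-2 ALLOC][3-61 FREE]
Op 4: a = realloc(a, 17) -> a = 0; heap: [0-16 ALLOC][17-61 FREE]
Op 5: b = malloc(20) -> b = 17; heap: [0-16 ALLOC][17-36 ALLOC][37-61 FREE]
Op 6: free(b) -> (freed b); heap: [0-16 ALLOC][17-61 FREE]
Op 7: c = malloc(5) -> c = 17; heap: [0-16 ALLOC][17-21 ALLOC][22-61 FREE]
Op 8: d = malloc(4) -> d = 22; heap: [0-16 ALLOC][17-21 ALLOC][22-25 ALLOC][26-61 FREE]
malloc(20): first-fit scan over [0-16 ALLOC][17-21 ALLOC][22-25 ALLOC][26-61 FREE] -> 26

Answer: 26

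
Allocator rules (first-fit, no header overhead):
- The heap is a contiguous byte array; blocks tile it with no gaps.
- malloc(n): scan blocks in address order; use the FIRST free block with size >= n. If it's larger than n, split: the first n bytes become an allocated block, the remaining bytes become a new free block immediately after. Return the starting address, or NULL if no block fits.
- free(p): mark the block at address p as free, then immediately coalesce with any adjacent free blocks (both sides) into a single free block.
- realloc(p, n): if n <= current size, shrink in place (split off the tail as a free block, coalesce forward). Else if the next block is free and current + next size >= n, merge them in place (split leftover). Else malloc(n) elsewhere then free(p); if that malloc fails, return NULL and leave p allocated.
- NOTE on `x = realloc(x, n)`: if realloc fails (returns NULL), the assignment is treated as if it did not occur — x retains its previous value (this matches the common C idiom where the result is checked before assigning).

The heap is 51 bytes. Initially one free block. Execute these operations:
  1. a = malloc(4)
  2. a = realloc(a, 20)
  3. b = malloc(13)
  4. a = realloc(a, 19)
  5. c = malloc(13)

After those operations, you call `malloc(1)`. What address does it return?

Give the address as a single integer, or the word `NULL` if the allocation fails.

Op 1: a = malloc(4) -> a = 0; heap: [0-3 ALLOC][4-50 FREE]
Op 2: a = realloc(a, 20) -> a = 0; heap: [0-19 ALLOC][20-50 FREE]
Op 3: b = malloc(13) -> b = 20; heap: [0-19 ALLOC][20-32 ALLOC][33-50 FREE]
Op 4: a = realloc(a, 19) -> a = 0; heap: [0-18 ALLOC][19-19 FREE][20-32 ALLOC][33-50 FREE]
Op 5: c = malloc(13) -> c = 33; heap: [0-18 ALLOC][19-19 FREE][20-32 ALLOC][33-45 ALLOC][46-50 FREE]
malloc(1): first-fit scan over [0-18 ALLOC][19-19 FREE][20-32 ALLOC][33-45 ALLOC][46-50 FREE] -> 19

Answer: 19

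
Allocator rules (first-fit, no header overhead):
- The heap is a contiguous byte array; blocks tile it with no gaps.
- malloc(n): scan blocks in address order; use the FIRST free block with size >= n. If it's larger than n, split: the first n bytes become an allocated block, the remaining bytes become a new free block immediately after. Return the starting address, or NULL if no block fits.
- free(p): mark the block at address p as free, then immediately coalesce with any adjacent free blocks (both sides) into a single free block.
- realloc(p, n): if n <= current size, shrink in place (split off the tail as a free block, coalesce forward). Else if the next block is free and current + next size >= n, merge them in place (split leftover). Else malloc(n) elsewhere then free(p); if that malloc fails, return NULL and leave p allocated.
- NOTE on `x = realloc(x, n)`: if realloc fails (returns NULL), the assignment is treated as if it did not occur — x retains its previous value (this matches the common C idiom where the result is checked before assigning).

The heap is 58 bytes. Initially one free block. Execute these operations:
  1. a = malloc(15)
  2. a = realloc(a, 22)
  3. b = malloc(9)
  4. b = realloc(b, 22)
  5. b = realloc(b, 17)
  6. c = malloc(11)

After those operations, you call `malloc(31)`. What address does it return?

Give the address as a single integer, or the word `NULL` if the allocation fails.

Answer: NULL

Derivation:
Op 1: a = malloc(15) -> a = 0; heap: [0-14 ALLOC][15-57 FREE]
Op 2: a = realloc(a, 22) -> a = 0; heap: [0-21 ALLOC][22-57 FREE]
Op 3: b = malloc(9) -> b = 22; heap: [0-21 ALLOC][22-30 ALLOC][31-57 FREE]
Op 4: b = realloc(b, 22) -> b = 22; heap: [0-21 ALLOC][22-43 ALLOC][44-57 FREE]
Op 5: b = realloc(b, 17) -> b = 22; heap: [0-21 ALLOC][22-38 ALLOC][39-57 FREE]
Op 6: c = malloc(11) -> c = 39; heap: [0-21 ALLOC][22-38 ALLOC][39-49 ALLOC][50-57 FREE]
malloc(31): first-fit scan over [0-21 ALLOC][22-38 ALLOC][39-49 ALLOC][50-57 FREE] -> NULL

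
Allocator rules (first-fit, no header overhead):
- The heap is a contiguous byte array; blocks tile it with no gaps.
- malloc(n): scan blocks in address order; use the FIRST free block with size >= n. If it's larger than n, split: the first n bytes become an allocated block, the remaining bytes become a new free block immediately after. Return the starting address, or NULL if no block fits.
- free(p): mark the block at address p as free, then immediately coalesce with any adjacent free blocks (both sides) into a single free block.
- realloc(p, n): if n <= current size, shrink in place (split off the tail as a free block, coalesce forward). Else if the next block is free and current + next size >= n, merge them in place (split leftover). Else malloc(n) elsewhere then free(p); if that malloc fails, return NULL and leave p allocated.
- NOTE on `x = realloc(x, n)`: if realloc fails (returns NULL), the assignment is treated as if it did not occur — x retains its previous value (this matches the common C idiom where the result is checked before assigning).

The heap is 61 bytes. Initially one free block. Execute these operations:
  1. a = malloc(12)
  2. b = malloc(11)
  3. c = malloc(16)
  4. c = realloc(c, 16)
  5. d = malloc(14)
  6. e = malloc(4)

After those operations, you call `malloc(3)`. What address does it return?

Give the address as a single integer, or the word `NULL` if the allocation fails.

Answer: 57

Derivation:
Op 1: a = malloc(12) -> a = 0; heap: [0-11 ALLOC][12-60 FREE]
Op 2: b = malloc(11) -> b = 12; heap: [0-11 ALLOC][12-22 ALLOC][23-60 FREE]
Op 3: c = malloc(16) -> c = 23; heap: [0-11 ALLOC][12-22 ALLOC][23-38 ALLOC][39-60 FREE]
Op 4: c = realloc(c, 16) -> c = 23; heap: [0-11 ALLOC][12-22 ALLOC][23-38 ALLOC][39-60 FREE]
Op 5: d = malloc(14) -> d = 39; heap: [0-11 ALLOC][12-22 ALLOC][23-38 ALLOC][39-52 ALLOC][53-60 FREE]
Op 6: e = malloc(4) -> e = 53; heap: [0-11 ALLOC][12-22 ALLOC][23-38 ALLOC][39-52 ALLOC][53-56 ALLOC][57-60 FREE]
malloc(3): first-fit scan over [0-11 ALLOC][12-22 ALLOC][23-38 ALLOC][39-52 ALLOC][53-56 ALLOC][57-60 FREE] -> 57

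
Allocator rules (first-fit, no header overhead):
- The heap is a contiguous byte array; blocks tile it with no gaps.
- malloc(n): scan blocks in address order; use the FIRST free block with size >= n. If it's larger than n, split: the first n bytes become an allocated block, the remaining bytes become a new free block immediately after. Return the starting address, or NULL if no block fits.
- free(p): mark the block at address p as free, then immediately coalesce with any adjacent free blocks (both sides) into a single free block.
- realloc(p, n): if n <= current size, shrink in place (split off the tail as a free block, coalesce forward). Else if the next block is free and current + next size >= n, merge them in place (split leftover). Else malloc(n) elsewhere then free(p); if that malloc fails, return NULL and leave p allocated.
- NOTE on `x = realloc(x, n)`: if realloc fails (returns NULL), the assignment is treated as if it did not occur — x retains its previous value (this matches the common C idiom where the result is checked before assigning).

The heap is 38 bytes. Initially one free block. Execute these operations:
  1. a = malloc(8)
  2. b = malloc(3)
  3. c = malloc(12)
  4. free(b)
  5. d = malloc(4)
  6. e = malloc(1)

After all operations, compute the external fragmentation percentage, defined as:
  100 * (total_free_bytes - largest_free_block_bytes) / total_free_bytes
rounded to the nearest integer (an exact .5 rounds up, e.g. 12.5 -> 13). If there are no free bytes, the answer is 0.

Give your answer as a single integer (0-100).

Answer: 15

Derivation:
Op 1: a = malloc(8) -> a = 0; heap: [0-7 ALLOC][8-37 FREE]
Op 2: b = malloc(3) -> b = 8; heap: [0-7 ALLOC][8-10 ALLOC][11-37 FREE]
Op 3: c = malloc(12) -> c = 11; heap: [0-7 ALLOC][8-10 ALLOC][11-22 ALLOC][23-37 FREE]
Op 4: free(b) -> (freed b); heap: [0-7 ALLOC][8-10 FREE][11-22 ALLOC][23-37 FREE]
Op 5: d = malloc(4) -> d = 23; heap: [0-7 ALLOC][8-10 FREE][11-22 ALLOC][23-26 ALLOC][27-37 FREE]
Op 6: e = malloc(1) -> e = 8; heap: [0-7 ALLOC][8-8 ALLOC][9-10 FREE][11-22 ALLOC][23-26 ALLOC][27-37 FREE]
Free blocks: [2 11] total_free=13 largest=11 -> 100*(13-11)/13 = 200/13 ≈ 15.385 -> rounds to 15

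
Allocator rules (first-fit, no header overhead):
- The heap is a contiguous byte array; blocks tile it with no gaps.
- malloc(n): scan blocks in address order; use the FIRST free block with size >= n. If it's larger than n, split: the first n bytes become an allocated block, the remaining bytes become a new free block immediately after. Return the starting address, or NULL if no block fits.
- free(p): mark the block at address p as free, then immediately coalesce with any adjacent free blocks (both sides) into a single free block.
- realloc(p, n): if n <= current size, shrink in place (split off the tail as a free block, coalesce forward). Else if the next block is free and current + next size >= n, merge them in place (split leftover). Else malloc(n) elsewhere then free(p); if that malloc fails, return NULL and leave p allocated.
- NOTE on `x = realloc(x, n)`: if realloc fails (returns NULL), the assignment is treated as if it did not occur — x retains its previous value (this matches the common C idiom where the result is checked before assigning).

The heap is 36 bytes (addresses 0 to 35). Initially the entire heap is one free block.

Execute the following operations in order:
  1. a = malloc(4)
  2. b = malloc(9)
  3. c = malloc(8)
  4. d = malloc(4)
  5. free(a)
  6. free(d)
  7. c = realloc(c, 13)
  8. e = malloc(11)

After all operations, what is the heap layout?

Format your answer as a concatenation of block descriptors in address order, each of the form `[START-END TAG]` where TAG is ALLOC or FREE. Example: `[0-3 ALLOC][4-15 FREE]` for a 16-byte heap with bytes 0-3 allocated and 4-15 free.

Answer: [0-3 FREE][4-12 ALLOC][13-25 ALLOC][26-35 FREE]

Derivation:
Op 1: a = malloc(4) -> a = 0; heap: [0-3 ALLOC][4-35 FREE]
Op 2: b = malloc(9) -> b = 4; heap: [0-3 ALLOC][4-12 ALLOC][13-35 FREE]
Op 3: c = malloc(8) -> c = 13; heap: [0-3 ALLOC][4-12 ALLOC][13-20 ALLOC][21-35 FREE]
Op 4: d = malloc(4) -> d = 21; heap: [0-3 ALLOC][4-12 ALLOC][13-20 ALLOC][21-24 ALLOC][25-35 FREE]
Op 5: free(a) -> (freed a); heap: [0-3 FREE][4-12 ALLOC][13-20 ALLOC][21-24 ALLOC][25-35 FREE]
Op 6: free(d) -> (freed d); heap: [0-3 FREE][4-12 ALLOC][13-20 ALLOC][21-35 FREE]
Op 7: c = realloc(c, 13) -> c = 13; heap: [0-3 FREE][4-12 ALLOC][13-25 ALLOC][26-35 FREE]
Op 8: e = malloc(11) -> e = NULL; heap: [0-3 FREE][4-12 ALLOC][13-25 ALLOC][26-35 FREE]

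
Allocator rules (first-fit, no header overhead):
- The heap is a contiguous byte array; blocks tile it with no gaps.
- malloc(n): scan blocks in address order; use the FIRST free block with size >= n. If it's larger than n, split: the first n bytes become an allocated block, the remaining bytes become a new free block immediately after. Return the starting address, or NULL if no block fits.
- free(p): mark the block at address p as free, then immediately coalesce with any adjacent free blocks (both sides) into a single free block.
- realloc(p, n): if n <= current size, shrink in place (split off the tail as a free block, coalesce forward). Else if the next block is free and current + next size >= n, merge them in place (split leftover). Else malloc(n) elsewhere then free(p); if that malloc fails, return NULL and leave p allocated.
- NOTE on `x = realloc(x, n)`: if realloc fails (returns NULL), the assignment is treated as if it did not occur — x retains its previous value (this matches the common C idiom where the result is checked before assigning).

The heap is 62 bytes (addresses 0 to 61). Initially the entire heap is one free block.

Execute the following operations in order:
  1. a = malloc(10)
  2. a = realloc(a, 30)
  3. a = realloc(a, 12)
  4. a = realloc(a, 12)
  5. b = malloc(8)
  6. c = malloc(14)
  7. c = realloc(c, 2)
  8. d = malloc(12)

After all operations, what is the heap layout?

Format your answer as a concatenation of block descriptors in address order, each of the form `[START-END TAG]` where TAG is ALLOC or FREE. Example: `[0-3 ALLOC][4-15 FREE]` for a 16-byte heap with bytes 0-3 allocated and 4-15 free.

Answer: [0-11 ALLOC][12-19 ALLOC][20-21 ALLOC][22-33 ALLOC][34-61 FREE]

Derivation:
Op 1: a = malloc(10) -> a = 0; heap: [0-9 ALLOC][10-61 FREE]
Op 2: a = realloc(a, 30) -> a = 0; heap: [0-29 ALLOC][30-61 FREE]
Op 3: a = realloc(a, 12) -> a = 0; heap: [0-11 ALLOC][12-61 FREE]
Op 4: a = realloc(a, 12) -> a = 0; heap: [0-11 ALLOC][12-61 FREE]
Op 5: b = malloc(8) -> b = 12; heap: [0-11 ALLOC][12-19 ALLOC][20-61 FREE]
Op 6: c = malloc(14) -> c = 20; heap: [0-11 ALLOC][12-19 ALLOC][20-33 ALLOC][34-61 FREE]
Op 7: c = realloc(c, 2) -> c = 20; heap: [0-11 ALLOC][12-19 ALLOC][20-21 ALLOC][22-61 FREE]
Op 8: d = malloc(12) -> d = 22; heap: [0-11 ALLOC][12-19 ALLOC][20-21 ALLOC][22-33 ALLOC][34-61 FREE]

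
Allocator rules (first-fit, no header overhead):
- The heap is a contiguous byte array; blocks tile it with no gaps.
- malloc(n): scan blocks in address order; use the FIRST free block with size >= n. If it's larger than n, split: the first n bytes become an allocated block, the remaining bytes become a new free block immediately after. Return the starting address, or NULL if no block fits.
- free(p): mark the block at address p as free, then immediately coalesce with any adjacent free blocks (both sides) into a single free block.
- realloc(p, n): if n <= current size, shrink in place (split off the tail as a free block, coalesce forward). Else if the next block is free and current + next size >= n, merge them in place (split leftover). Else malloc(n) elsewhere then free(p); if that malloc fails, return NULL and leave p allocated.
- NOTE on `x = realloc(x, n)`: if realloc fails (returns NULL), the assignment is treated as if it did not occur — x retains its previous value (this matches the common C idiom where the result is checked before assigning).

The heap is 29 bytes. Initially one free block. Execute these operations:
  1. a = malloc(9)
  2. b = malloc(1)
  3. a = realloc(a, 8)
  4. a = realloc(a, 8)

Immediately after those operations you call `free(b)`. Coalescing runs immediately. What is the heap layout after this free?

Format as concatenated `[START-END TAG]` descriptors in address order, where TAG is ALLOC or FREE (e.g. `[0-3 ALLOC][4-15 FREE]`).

Answer: [0-7 ALLOC][8-28 FREE]

Derivation:
Op 1: a = malloc(9) -> a = 0; heap: [0-8 ALLOC][9-28 FREE]
Op 2: b = malloc(1) -> b = 9; heap: [0-8 ALLOC][9-9 ALLOC][10-28 FREE]
Op 3: a = realloc(a, 8) -> a = 0; heap: [0-7 ALLOC][8-8 FREE][9-9 ALLOC][10-28 FREE]
Op 4: a = realloc(a, 8) -> a = 0; heap: [0-7 ALLOC][8-8 FREE][9-9 ALLOC][10-28 FREE]
free(b): b = 9 -> block [9-9 ALLOC]; mark free, coalesce with adjacent free neighbors -> [0-7 ALLOC][8-28 FREE]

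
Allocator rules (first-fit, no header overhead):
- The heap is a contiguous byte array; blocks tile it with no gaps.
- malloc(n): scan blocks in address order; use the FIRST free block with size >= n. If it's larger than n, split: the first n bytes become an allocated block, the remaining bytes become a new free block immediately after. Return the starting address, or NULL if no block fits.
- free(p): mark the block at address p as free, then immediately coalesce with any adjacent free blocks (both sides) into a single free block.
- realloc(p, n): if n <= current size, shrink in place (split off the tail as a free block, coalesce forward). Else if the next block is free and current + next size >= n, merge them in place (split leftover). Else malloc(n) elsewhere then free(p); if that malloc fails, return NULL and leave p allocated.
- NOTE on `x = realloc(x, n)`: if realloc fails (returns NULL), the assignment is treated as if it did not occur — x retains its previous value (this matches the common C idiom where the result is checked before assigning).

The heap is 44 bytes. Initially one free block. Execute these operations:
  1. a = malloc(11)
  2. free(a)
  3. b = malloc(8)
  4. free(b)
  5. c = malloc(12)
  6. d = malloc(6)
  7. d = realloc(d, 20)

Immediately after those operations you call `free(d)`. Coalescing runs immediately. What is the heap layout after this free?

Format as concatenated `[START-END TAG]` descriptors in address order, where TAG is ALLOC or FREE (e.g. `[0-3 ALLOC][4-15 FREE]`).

Answer: [0-11 ALLOC][12-43 FREE]

Derivation:
Op 1: a = malloc(11) -> a = 0; heap: [0-10 ALLOC][11-43 FREE]
Op 2: free(a) -> (freed a); heap: [0-43 FREE]
Op 3: b = malloc(8) -> b = 0; heap: [0-7 ALLOC][8-43 FREE]
Op 4: free(b) -> (freed b); heap: [0-43 FREE]
Op 5: c = malloc(12) -> c = 0; heap: [0-11 ALLOC][12-43 FREE]
Op 6: d = malloc(6) -> d = 12; heap: [0-11 ALLOC][12-17 ALLOC][18-43 FREE]
Op 7: d = realloc(d, 20) -> d = 12; heap: [0-11 ALLOC][12-31 ALLOC][32-43 FREE]
free(d): d = 12 -> block [12-31 ALLOC]; mark free, coalesce with adjacent free neighbors -> [0-11 ALLOC][12-43 FREE]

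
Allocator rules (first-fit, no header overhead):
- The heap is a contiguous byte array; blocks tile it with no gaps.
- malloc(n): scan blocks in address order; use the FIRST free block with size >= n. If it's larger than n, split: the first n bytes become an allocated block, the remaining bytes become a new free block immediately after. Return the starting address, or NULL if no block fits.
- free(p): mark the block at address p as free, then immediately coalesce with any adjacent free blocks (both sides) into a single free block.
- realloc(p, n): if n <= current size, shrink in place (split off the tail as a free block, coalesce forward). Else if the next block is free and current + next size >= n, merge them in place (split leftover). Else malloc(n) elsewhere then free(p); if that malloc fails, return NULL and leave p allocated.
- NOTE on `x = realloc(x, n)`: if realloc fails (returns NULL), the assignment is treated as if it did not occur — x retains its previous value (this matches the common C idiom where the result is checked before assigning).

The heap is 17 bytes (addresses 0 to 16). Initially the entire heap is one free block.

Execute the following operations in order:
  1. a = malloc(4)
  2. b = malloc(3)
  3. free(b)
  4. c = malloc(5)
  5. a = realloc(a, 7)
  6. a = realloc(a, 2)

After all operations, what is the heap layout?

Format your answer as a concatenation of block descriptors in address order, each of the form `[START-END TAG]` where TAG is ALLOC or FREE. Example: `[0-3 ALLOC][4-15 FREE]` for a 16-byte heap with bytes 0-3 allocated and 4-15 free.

Answer: [0-3 FREE][4-8 ALLOC][9-10 ALLOC][11-16 FREE]

Derivation:
Op 1: a = malloc(4) -> a = 0; heap: [0-3 ALLOC][4-16 FREE]
Op 2: b = malloc(3) -> b = 4; heap: [0-3 ALLOC][4-6 ALLOC][7-16 FREE]
Op 3: free(b) -> (freed b); heap: [0-3 ALLOC][4-16 FREE]
Op 4: c = malloc(5) -> c = 4; heap: [0-3 ALLOC][4-8 ALLOC][9-16 FREE]
Op 5: a = realloc(a, 7) -> a = 9; heap: [0-3 FREE][4-8 ALLOC][9-15 ALLOC][16-16 FREE]
Op 6: a = realloc(a, 2) -> a = 9; heap: [0-3 FREE][4-8 ALLOC][9-10 ALLOC][11-16 FREE]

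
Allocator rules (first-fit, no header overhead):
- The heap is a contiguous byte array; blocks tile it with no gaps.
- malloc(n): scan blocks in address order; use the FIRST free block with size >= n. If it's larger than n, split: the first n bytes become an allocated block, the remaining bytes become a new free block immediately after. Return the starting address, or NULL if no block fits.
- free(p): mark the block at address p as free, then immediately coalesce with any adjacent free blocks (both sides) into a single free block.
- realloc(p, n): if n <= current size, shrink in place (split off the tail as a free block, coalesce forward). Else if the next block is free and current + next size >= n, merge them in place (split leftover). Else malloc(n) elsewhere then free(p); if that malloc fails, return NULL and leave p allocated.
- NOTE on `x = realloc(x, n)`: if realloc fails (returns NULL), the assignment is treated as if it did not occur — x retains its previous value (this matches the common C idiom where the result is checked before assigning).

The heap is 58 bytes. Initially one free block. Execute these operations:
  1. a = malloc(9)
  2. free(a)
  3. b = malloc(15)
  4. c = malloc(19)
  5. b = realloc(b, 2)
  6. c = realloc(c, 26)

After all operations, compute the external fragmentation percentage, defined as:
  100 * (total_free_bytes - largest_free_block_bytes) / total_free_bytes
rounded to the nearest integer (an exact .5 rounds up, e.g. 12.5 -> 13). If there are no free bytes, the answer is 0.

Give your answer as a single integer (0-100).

Answer: 43

Derivation:
Op 1: a = malloc(9) -> a = 0; heap: [0-8 ALLOC][9-57 FREE]
Op 2: free(a) -> (freed a); heap: [0-57 FREE]
Op 3: b = malloc(15) -> b = 0; heap: [0-14 ALLOC][15-57 FREE]
Op 4: c = malloc(19) -> c = 15; heap: [0-14 ALLOC][15-33 ALLOC][34-57 FREE]
Op 5: b = realloc(b, 2) -> b = 0; heap: [0-1 ALLOC][2-14 FREE][15-33 ALLOC][34-57 FREE]
Op 6: c = realloc(c, 26) -> c = 15; heap: [0-1 ALLOC][2-14 FREE][15-40 ALLOC][41-57 FREE]
Free blocks: [13 17] total_free=30 largest=17 -> 100*(30-17)/30 = 1300/30 ≈ 43.333 -> rounds to 43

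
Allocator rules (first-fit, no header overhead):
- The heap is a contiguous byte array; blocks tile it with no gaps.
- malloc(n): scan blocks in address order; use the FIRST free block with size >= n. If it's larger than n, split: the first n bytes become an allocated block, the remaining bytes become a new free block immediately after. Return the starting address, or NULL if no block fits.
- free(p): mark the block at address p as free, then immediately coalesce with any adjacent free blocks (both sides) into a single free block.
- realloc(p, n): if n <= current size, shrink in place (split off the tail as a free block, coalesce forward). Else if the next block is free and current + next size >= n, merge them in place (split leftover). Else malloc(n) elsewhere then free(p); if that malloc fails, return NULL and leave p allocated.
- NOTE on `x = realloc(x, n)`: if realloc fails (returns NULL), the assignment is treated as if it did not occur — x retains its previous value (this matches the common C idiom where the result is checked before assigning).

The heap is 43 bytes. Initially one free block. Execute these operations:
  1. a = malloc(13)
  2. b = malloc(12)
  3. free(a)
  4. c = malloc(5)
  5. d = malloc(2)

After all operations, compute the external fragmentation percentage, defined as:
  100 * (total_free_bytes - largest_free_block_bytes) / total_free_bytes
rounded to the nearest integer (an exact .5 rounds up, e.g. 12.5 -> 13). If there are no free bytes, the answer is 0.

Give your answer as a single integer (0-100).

Op 1: a = malloc(13) -> a = 0; heap: [0-12 ALLOC][13-42 FREE]
Op 2: b = malloc(12) -> b = 13; heap: [0-12 ALLOC][13-24 ALLOC][25-42 FREE]
Op 3: free(a) -> (freed a); heap: [0-12 FREE][13-24 ALLOC][25-42 FREE]
Op 4: c = malloc(5) -> c = 0; heap: [0-4 ALLOC][5-12 FREE][13-24 ALLOC][25-42 FREE]
Op 5: d = malloc(2) -> d = 5; heap: [0-4 ALLOC][5-6 ALLOC][7-12 FREE][13-24 ALLOC][25-42 FREE]
Free blocks: [6 18] total_free=24 largest=18 -> 100*(24-18)/24 = 600/24 = 25

Answer: 25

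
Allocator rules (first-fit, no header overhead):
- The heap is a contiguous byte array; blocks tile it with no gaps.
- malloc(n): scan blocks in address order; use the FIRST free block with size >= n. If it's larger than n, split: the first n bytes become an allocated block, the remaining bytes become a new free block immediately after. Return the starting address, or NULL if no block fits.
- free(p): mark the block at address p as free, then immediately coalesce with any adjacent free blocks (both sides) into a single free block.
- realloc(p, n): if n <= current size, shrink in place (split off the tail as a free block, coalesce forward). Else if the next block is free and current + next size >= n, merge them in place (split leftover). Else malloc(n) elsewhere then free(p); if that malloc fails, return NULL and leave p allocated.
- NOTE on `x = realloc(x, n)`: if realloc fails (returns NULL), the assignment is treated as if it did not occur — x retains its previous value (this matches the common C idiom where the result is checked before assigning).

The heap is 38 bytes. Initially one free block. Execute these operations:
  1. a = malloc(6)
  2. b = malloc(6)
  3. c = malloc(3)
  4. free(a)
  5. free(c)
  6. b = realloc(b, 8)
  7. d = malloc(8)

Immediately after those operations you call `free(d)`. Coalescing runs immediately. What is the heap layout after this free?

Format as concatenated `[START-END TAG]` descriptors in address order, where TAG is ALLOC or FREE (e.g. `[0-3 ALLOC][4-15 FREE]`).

Answer: [0-5 FREE][6-13 ALLOC][14-37 FREE]

Derivation:
Op 1: a = malloc(6) -> a = 0; heap: [0-5 ALLOC][6-37 FREE]
Op 2: b = malloc(6) -> b = 6; heap: [0-5 ALLOC][6-11 ALLOC][12-37 FREE]
Op 3: c = malloc(3) -> c = 12; heap: [0-5 ALLOC][6-11 ALLOC][12-14 ALLOC][15-37 FREE]
Op 4: free(a) -> (freed a); heap: [0-5 FREE][6-11 ALLOC][12-14 ALLOC][15-37 FREE]
Op 5: free(c) -> (freed c); heap: [0-5 FREE][6-11 ALLOC][12-37 FREE]
Op 6: b = realloc(b, 8) -> b = 6; heap: [0-5 FREE][6-13 ALLOC][14-37 FREE]
Op 7: d = malloc(8) -> d = 14; heap: [0-5 FREE][6-13 ALLOC][14-21 ALLOC][22-37 FREE]
free(d): d = 14 -> block [14-21 ALLOC]; mark free, coalesce with adjacent free neighbors -> [0-5 FREE][6-13 ALLOC][14-37 FREE]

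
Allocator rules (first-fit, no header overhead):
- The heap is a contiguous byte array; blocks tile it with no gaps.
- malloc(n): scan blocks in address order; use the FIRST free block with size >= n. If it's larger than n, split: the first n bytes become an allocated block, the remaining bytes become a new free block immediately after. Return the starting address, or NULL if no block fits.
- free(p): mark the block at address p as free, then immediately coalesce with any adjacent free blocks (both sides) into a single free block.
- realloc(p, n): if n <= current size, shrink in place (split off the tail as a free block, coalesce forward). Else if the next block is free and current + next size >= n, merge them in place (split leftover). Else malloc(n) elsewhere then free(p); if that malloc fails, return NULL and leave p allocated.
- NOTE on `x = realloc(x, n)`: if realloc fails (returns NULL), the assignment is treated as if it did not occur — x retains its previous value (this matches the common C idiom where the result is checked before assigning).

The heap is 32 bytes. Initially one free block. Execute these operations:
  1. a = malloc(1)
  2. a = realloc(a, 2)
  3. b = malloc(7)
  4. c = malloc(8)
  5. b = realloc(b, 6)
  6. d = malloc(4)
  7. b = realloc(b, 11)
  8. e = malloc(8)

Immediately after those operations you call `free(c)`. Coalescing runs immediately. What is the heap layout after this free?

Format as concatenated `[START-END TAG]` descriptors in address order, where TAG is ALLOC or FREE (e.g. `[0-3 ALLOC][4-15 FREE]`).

Op 1: a = malloc(1) -> a = 0; heap: [0-0 ALLOC][1-31 FREE]
Op 2: a = realloc(a, 2) -> a = 0; heap: [0-1 ALLOC][2-31 FREE]
Op 3: b = malloc(7) -> b = 2; heap: [0-1 ALLOC][2-8 ALLOC][9-31 FREE]
Op 4: c = malloc(8) -> c = 9; heap: [0-1 ALLOC][2-8 ALLOC][9-16 ALLOC][17-31 FREE]
Op 5: b = realloc(b, 6) -> b = 2; heap: [0-1 ALLOC][2-7 ALLOC][8-8 FREE][9-16 ALLOC][17-31 FREE]
Op 6: d = malloc(4) -> d = 17; heap: [0-1 ALLOC][2-7 ALLOC][8-8 FREE][9-16 ALLOC][17-20 ALLOC][21-31 FREE]
Op 7: b = realloc(b, 11) -> b = 21; heap: [0-1 ALLOC][2-8 FREE][9-16 ALLOC][17-20 ALLOC][21-31 ALLOC]
Op 8: e = malloc(8) -> e = NULL; heap: [0-1 ALLOC][2-8 FREE][9-16 ALLOC][17-20 ALLOC][21-31 ALLOC]
free(c): c = 9 -> block [9-16 ALLOC]; mark free, coalesce with adjacent free neighbors -> [0-1 ALLOC][2-16 FREE][17-20 ALLOC][21-31 ALLOC]

Answer: [0-1 ALLOC][2-16 FREE][17-20 ALLOC][21-31 ALLOC]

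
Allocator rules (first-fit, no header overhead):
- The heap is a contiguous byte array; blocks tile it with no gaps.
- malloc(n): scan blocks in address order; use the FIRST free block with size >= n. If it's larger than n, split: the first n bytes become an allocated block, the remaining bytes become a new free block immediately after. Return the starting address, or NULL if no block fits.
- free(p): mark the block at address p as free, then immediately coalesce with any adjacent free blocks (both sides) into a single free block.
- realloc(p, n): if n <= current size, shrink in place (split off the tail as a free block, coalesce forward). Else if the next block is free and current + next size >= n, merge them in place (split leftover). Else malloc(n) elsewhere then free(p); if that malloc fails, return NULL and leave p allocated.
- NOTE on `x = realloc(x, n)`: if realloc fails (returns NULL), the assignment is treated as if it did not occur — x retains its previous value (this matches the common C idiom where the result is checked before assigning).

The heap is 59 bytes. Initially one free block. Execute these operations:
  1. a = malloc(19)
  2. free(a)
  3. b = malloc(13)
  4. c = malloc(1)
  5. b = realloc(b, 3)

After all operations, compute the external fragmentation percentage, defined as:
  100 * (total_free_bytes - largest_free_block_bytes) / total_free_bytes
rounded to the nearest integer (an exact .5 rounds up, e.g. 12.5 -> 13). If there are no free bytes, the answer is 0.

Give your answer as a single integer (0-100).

Answer: 18

Derivation:
Op 1: a = malloc(19) -> a = 0; heap: [0-18 ALLOC][19-58 FREE]
Op 2: free(a) -> (freed a); heap: [0-58 FREE]
Op 3: b = malloc(13) -> b = 0; heap: [0-12 ALLOC][13-58 FREE]
Op 4: c = malloc(1) -> c = 13; heap: [0-12 ALLOC][13-13 ALLOC][14-58 FREE]
Op 5: b = realloc(b, 3) -> b = 0; heap: [0-2 ALLOC][3-12 FREE][13-13 ALLOC][14-58 FREE]
Free blocks: [10 45] total_free=55 largest=45 -> 100*(55-45)/55 = 1000/55 ≈ 18.182 -> rounds to 18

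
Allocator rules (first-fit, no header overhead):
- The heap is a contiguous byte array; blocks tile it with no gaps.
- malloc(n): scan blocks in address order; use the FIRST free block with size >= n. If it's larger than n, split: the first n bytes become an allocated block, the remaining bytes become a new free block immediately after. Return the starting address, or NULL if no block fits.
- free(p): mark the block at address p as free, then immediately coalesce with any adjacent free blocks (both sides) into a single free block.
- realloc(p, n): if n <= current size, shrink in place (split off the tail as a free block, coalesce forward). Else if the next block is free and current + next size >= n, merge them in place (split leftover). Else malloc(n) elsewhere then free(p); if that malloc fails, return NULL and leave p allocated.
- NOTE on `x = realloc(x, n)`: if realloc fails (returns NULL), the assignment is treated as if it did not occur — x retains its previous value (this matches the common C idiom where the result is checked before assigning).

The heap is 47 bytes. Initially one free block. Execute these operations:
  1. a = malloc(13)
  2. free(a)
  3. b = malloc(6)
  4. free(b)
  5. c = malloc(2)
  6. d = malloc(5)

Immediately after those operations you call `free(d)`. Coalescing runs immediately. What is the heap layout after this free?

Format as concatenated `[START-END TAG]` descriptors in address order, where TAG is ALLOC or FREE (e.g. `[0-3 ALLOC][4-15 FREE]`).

Answer: [0-1 ALLOC][2-46 FREE]

Derivation:
Op 1: a = malloc(13) -> a = 0; heap: [0-12 ALLOC][13-46 FREE]
Op 2: free(a) -> (freed a); heap: [0-46 FREE]
Op 3: b = malloc(6) -> b = 0; heap: [0-5 ALLOC][6-46 FREE]
Op 4: free(b) -> (freed b); heap: [0-46 FREE]
Op 5: c = malloc(2) -> c = 0; heap: [0-1 ALLOC][2-46 FREE]
Op 6: d = malloc(5) -> d = 2; heap: [0-1 ALLOC][2-6 ALLOC][7-46 FREE]
free(d): d = 2 -> block [2-6 ALLOC]; mark free, coalesce with adjacent free neighbors -> [0-1 ALLOC][2-46 FREE]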